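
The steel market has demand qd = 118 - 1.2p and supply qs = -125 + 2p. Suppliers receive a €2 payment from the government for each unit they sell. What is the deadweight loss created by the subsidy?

Deadweight loss = €1.5

Pre-subsidy: 118 - 1.2p = -125 + 2p gives p* = 75.9375, q* = 26.875.
With the subsidy, sellers receive ps = pb + 2 for each unit, where pb is the price buyers pay.
Supply in terms of pb becomes qs = -125 + 2(pb + 2) = -121 + 2pb. Setting this equal to demand: 118 - 1.2pb = -121 + 2pb, so pb = 74.6875.
Sellers receive ps = 74.6875 + 2 = 76.6875; q' = 118 − 1.2·74.6875 = 28.375.
The subsidy expands output by 28.375 − 26.875 = 1.5 past the efficient level; on those units the gap between marginal cost and willingness to pay runs from 0 up to 2.
DWL = ½ × 2 × 1.5 = 1.5.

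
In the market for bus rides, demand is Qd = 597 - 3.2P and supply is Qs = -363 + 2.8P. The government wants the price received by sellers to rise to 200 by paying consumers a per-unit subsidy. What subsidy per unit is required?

At a seller price of 200, quantity supplied is -363 + 2.8·200 = 197.
Buyers absorb 197 only when they pay Pb with 597 − 3.2·Pb = 197, i.e. Pb = 125.
s = Ps − Pb = 200 − 125 = 75.

Required subsidy s = 75 per unit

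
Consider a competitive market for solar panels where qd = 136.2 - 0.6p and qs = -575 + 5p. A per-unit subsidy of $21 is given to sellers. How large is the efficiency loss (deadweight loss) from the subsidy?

Deadweight loss = $118.125

Pre-subsidy: 136.2 - 0.6p = -575 + 5p gives p* = 127, q* = 60.
With the subsidy, sellers receive ps = pb + 21 for each unit, where pb is the price buyers pay.
Supply in terms of pb becomes qs = -575 + 5(pb + 21) = -470 + 5pb. Setting this equal to demand: 136.2 - 0.6pb = -470 + 5pb, so pb = 108.25.
Sellers receive ps = 108.25 + 21 = 129.25; q' = 136.2 − 0.6·108.25 = 71.25.
The subsidy expands output by 71.25 − 60 = 11.25 past the efficient level; on those units the gap between marginal cost and willingness to pay runs from 0 up to 21.
DWL = ½ × 21 × 11.25 = 118.125.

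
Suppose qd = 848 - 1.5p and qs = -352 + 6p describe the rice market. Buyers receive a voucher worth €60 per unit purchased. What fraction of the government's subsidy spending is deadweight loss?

Pre-subsidy: 848 - 1.5p = -352 + 6p gives p* = 160, q* = 608.
With the rebate, buyers effectively pay pb = ps − 60, where ps is the price sellers receive.
Demand in terms of ps becomes qd = 848 − 1.5(ps − 60) = 938 - 1.5ps. Setting this equal to supply: 938 - 1.5ps = -352 + 6ps, so ps = 172.
Buyers pay pb = 172 − 60 = 112; q' = -352 + 6·172 = 680.
ΔCS = ½(608 + 680)(160 − 112) = 30912; ΔPS = ½(608 + 680)(172 − 160) = 7728.
Government spending = 60 × 680 = 40800.
DWL = ½ × 60 × (680 − 608) = 2160; fraction = 2160 / 40800 = 9/170.

DWL / government spending = 9/170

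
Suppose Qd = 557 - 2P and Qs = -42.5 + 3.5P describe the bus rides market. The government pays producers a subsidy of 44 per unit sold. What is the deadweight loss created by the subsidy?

Pre-subsidy: 557 - 2P = -42.5 + 3.5P gives P* = 109, Q* = 339.
With the subsidy, sellers receive Ps = Pb + 44 for each unit, where Pb is the price buyers pay.
Supply in terms of Pb becomes Qs = -42.5 + 3.5(Pb + 44) = 111.5 + 3.5Pb. Setting this equal to demand: 557 - 2Pb = 111.5 + 3.5Pb, so Pb = 81.
Sellers receive Ps = 81 + 44 = 125; Q' = 557 − 2·81 = 395.
The subsidy expands output by 395 − 339 = 56 past the efficient level; on those units the gap between marginal cost and willingness to pay runs from 0 up to 44.
DWL = ½ × 44 × 56 = 1232.

Deadweight loss = 1232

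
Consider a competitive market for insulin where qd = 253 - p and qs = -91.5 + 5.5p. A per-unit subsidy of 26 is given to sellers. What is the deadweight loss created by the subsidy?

Pre-subsidy: 253 - p = -91.5 + 5.5p gives p* = 53, q* = 200.
With the subsidy, sellers receive ps = pb + 26 for each unit, where pb is the price buyers pay.
Supply in terms of pb becomes qs = -91.5 + 5.5(pb + 26) = 51.5 + 5.5pb. Setting this equal to demand: 253 - pb = 51.5 + 5.5pb, so pb = 31.
Sellers receive ps = 31 + 26 = 57; q' = 253 − 1·31 = 222.
The subsidy expands output by 222 − 200 = 22 past the efficient level; on those units the gap between marginal cost and willingness to pay runs from 0 up to 26.
DWL = ½ × 26 × 22 = 286.

Deadweight loss = 286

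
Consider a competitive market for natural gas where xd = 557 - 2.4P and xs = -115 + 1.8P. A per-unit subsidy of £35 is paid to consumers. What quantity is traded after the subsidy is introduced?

x' = 209

Pre-subsidy: 557 - 2.4P = -115 + 1.8P gives P* = 160, x* = 173.
With the rebate, buyers effectively pay Pb = Ps − 35, where Ps is the price sellers receive.
Demand in terms of Ps becomes xd = 557 − 2.4(Ps − 35) = 641 - 2.4Ps. Setting this equal to supply: 641 - 2.4Ps = -115 + 1.8Ps, so Ps = 180.
Buyers pay Pb = 180 − 35 = 145; x' = -115 + 1.8·180 = 209.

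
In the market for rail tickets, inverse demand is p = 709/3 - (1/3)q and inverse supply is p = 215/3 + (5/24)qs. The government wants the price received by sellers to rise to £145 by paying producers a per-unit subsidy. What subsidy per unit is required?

Required subsidy s = £26 per unit

At a seller price of 145, quantity supplied is -344 + 4.8·145 = 352.
Buyers absorb 352 only when they pay pb = 709/3 − (1/3)·352 = 119.
s = ps − pb = 145 − 119 = 26.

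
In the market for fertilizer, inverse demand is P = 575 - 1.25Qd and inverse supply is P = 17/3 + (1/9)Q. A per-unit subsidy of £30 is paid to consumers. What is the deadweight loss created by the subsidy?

Deadweight loss = 16200/49

Pre-subsidy: 575 - 1.25Q = 17/3 + (1/9)Q gives Q* = 2928/7 and P* = 365/7.
With the rebate, buyers effectively pay Pb = Ps − 30, where Ps is the price sellers receive.
On the curves, Pb = 575 - 1.25Q and Ps = 17/3 + (1/9)Q; the wedge Ps − Pb = 30 gives 17/3 + (1/9)Q − (575 - 1.25Q) = 30, so Q' = 21576/49.
Then Pb = 575 − 1.25·(21576/49) = 1205/49 and Ps = 17/3 + (1/9)·(21576/49) = 2675/49.
The subsidy expands output by 21576/49 − 2928/7 = 1080/49 past the efficient level; on those units the gap between marginal cost and willingness to pay runs from 0 up to 30.
DWL = ½ × 30 × 1080/49 = 16200/49.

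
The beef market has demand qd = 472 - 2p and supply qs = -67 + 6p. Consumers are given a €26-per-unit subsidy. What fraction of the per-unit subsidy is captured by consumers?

Consumer share = 0.75

Pre-subsidy: 472 - 2p = -67 + 6p gives p* = 67.375, q* = 337.25.
With the rebate, buyers effectively pay pb = ps − 26, where ps is the price sellers receive.
Demand in terms of ps becomes qd = 472 − 2(ps − 26) = 524 - 2ps. Setting this equal to supply: 524 - 2ps = -67 + 6ps, so ps = 73.875.
Buyers pay pb = 73.875 − 26 = 47.875; q' = -67 + 6·73.875 = 376.25.
Buyers' price falls by p* − pb = 67.375 − 47.875 = 19.5; sellers' price rises by ps − p* = 73.875 − 67.375 = 6.5.
So consumers capture 19.5/26 = 0.75 of each unit of subsidy.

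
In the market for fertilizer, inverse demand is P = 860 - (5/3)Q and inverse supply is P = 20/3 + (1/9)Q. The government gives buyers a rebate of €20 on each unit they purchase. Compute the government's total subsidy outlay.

Government cost = €9825

Pre-subsidy: 860 - (5/3)Q = 20/3 + (1/9)Q gives Q* = 480 and P* = 60.
With the rebate, buyers effectively pay Pb = Ps − 20, where Ps is the price sellers receive.
On the curves, Pb = 860 - (5/3)Q and Ps = 20/3 + (1/9)Q; the wedge Ps − Pb = 20 gives 20/3 + (1/9)Q − (860 - (5/3)Q) = 20, so Q' = 491.25.
Then Pb = 860 − (5/3)·491.25 = 41.25 and Ps = 20/3 + (1/9)·491.25 = 61.25.
Government outlay = subsidy × quantity = 20 × 491.25 = 9825.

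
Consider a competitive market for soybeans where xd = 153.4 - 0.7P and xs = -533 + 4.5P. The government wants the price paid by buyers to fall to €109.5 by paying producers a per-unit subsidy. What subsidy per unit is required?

At a buyer price of 109.5, quantity demanded is 153.4 − 0.7·109.5 = 76.75.
Sellers supply 76.75 only when they receive Ps with -533 + 4.5·Ps = 76.75, i.e. Ps = 135.5.
s = Ps − Pb = 135.5 − 109.5 = 26.

Required subsidy s = €26 per unit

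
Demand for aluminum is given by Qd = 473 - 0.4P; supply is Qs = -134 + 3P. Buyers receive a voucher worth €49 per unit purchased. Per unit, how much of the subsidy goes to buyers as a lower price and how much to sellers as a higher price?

Buyers gain 735/17 per unit; sellers gain 98/17 per unit

Pre-subsidy: 473 - 0.4P = -134 + 3P gives P* = 3035/17, Q* = 6827/17.
With the rebate, buyers effectively pay Pb = Ps − 49, where Ps is the price sellers receive.
Demand in terms of Ps becomes Qd = 473 − 0.4(Ps − 49) = 492.6 - 0.4Ps. Setting this equal to supply: 492.6 - 0.4Ps = -134 + 3Ps, so Ps = 3133/17.
Buyers pay Pb = 3133/17 − 49 = 2300/17; Q' = -134 + 3·(3133/17) = 7121/17.
Buyers' price falls by P* − Pb = 3035/17 − 2300/17 = 735/17; sellers' price rises by Ps − P* = 3133/17 − 3035/17 = 98/17.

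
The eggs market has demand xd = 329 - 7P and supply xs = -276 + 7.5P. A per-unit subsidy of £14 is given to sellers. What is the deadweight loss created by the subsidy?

Deadweight loss = 10290/29

Pre-subsidy: 329 - 7P = -276 + 7.5P gives P* = 1210/29, x* = 1071/29.
With the subsidy, sellers receive Ps = Pb + 14 for each unit, where Pb is the price buyers pay.
Supply in terms of Pb becomes xs = -276 + 7.5(Pb + 14) = -171 + 7.5Pb. Setting this equal to demand: 329 - 7Pb = -171 + 7.5Pb, so Pb = 1000/29.
Sellers receive Ps = 1000/29 + 14 = 1406/29; x' = 329 − 7·(1000/29) = 2541/29.
The subsidy expands output by 2541/29 − 1071/29 = 1470/29 past the efficient level; on those units the gap between marginal cost and willingness to pay runs from 0 up to 14.
DWL = ½ × 14 × 1470/29 = 10290/29.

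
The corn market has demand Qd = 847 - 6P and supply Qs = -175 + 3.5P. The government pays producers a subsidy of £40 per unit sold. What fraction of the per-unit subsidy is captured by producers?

Producer share = 12/19

Pre-subsidy: 847 - 6P = -175 + 3.5P gives P* = 2044/19, Q* = 3829/19.
With the subsidy, sellers receive Ps = Pb + 40 for each unit, where Pb is the price buyers pay.
Supply in terms of Pb becomes Qs = -175 + 3.5(Pb + 40) = -35 + 3.5Pb. Setting this equal to demand: 847 - 6Pb = -35 + 3.5Pb, so Pb = 1764/19.
Sellers receive Ps = 1764/19 + 40 = 2524/19; Q' = 847 − 6·(1764/19) = 5509/19.
Buyers' price falls by P* − Pb = 2044/19 − 1764/19 = 280/19; sellers' price rises by Ps − P* = 2524/19 − 2044/19 = 480/19.
So producers capture (480/19)/40 = 12/19 of each unit of subsidy.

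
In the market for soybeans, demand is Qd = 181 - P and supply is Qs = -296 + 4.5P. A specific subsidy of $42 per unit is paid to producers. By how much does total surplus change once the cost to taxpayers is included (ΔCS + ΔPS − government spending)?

Net change in total surplus = -7938/11

Pre-subsidy: 181 - P = -296 + 4.5P gives P* = 954/11, Q* = 1037/11.
With the subsidy, sellers receive Ps = Pb + 42 for each unit, where Pb is the price buyers pay.
Supply in terms of Pb becomes Qs = -296 + 4.5(Pb + 42) = -107 + 4.5Pb. Setting this equal to demand: 181 - Pb = -107 + 4.5Pb, so Pb = 576/11.
Sellers receive Ps = 576/11 + 42 = 1038/11; Q' = 181 − 1·(576/11) = 1415/11.
ΔCS = ½(1037/11 + 1415/11)(954/11 − 576/11) = 463428/121; ΔPS = ½(1037/11 + 1415/11)(1038/11 − 954/11) = 102984/121.
Government spending = 42 × 1415/11 = 59430/11.
Net change = 463428/121 + 102984/121 − 59430/11 = -7938/11. The loss equals the DWL triangle ½·42·378/11.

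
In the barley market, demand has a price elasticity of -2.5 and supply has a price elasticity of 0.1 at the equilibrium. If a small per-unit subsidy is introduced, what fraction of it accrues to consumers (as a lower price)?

For a small subsidy around the equilibrium, the benefit split depends on the relative slopes, which at a point are proportional to the elasticities.
Buyer share = εs/(εs + |εd|) = 0.1/(0.1 + 2.5) = 1/26; seller share = |εd|/(εs + |εd|) = 25/26.

Consumer share = 1/26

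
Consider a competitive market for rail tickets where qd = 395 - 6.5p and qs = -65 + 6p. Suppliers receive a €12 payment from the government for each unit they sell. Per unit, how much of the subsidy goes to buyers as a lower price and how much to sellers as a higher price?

Pre-subsidy: 395 - 6.5p = -65 + 6p gives p* = 36.8, q* = 155.8.
With the subsidy, sellers receive ps = pb + 12 for each unit, where pb is the price buyers pay.
Supply in terms of pb becomes qs = -65 + 6(pb + 12) = 7 + 6pb. Setting this equal to demand: 395 - 6.5pb = 7 + 6pb, so pb = 31.04.
Sellers receive ps = 31.04 + 12 = 43.04; q' = 395 − 6.5·31.04 = 193.24.
Buyers' price falls by p* − pb = 36.8 − 31.04 = 5.76; sellers' price rises by ps − p* = 43.04 − 36.8 = 6.24.

Buyers gain €5.76 per unit; sellers gain €6.24 per unit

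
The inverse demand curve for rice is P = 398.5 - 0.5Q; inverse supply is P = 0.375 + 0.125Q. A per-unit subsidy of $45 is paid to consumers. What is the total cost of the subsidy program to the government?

Pre-subsidy: 398.5 - 0.5Q = 0.375 + 0.125Q gives Q* = 637 and P* = 80.
With the rebate, buyers effectively pay Pb = Ps − 45, where Ps is the price sellers receive.
On the curves, Pb = 398.5 - 0.5Q and Ps = 0.375 + 0.125Q; the wedge Ps − Pb = 45 gives 0.375 + 0.125Q − (398.5 - 0.5Q) = 45, so Q' = 709.
Then Pb = 398.5 − 0.5·709 = 44 and Ps = 0.375 + 0.125·709 = 89.
Government outlay = subsidy × quantity = 45 × 709 = 31905.

Government cost = $31905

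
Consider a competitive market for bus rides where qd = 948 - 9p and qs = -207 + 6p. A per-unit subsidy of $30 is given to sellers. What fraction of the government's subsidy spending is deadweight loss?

DWL / government spending = 18/121

Pre-subsidy: 948 - 9p = -207 + 6p gives p* = 77, q* = 255.
With the subsidy, sellers receive ps = pb + 30 for each unit, where pb is the price buyers pay.
Supply in terms of pb becomes qs = -207 + 6(pb + 30) = -27 + 6pb. Setting this equal to demand: 948 - 9pb = -27 + 6pb, so pb = 65.
Sellers receive ps = 65 + 30 = 95; q' = 948 − 9·65 = 363.
ΔCS = ½(255 + 363)(77 − 65) = 3708; ΔPS = ½(255 + 363)(95 − 77) = 5562.
Government spending = 30 × 363 = 10890.
DWL = ½ × 30 × (363 − 255) = 1620; fraction = 1620 / 10890 = 18/121.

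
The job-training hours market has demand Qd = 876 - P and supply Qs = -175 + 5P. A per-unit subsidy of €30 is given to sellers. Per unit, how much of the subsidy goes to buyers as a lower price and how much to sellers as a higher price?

Pre-subsidy: 876 - P = -175 + 5P gives P* = 1051/6, Q* = 4205/6.
With the subsidy, sellers receive Ps = Pb + 30 for each unit, where Pb is the price buyers pay.
Supply in terms of Pb becomes Qs = -175 + 5(Pb + 30) = -25 + 5Pb. Setting this equal to demand: 876 - Pb = -25 + 5Pb, so Pb = 901/6.
Sellers receive Ps = 901/6 + 30 = 1081/6; Q' = 876 − 1·(901/6) = 4355/6.
Buyers' price falls by P* − Pb = 1051/6 − 901/6 = 25; sellers' price rises by Ps − P* = 1081/6 − 1051/6 = 5.

Buyers gain €25 per unit; sellers gain €5 per unit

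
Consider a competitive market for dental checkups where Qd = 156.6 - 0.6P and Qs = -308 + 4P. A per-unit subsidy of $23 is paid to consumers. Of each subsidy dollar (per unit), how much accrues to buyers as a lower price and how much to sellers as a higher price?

Pre-subsidy: 156.6 - 0.6P = -308 + 4P gives P* = 101, Q* = 96.
With the rebate, buyers effectively pay Pb = Ps − 23, where Ps is the price sellers receive.
Demand in terms of Ps becomes Qd = 156.6 − 0.6(Ps − 23) = 170.4 - 0.6Ps. Setting this equal to supply: 170.4 - 0.6Ps = -308 + 4Ps, so Ps = 104.
Buyers pay Pb = 104 − 23 = 81; Q' = -308 + 4·104 = 108.
Buyers' price falls by P* − Pb = 101 − 81 = 20; sellers' price rises by Ps − P* = 104 − 101 = 3.

Buyers gain $20 per unit; sellers gain $3 per unit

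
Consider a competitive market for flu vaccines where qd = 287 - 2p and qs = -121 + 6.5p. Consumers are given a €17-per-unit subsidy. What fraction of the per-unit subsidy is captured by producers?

Producer share = 4/17

Pre-subsidy: 287 - 2p = -121 + 6.5p gives p* = 48, q* = 191.
With the rebate, buyers effectively pay pb = ps − 17, where ps is the price sellers receive.
Demand in terms of ps becomes qd = 287 − 2(ps − 17) = 321 - 2ps. Setting this equal to supply: 321 - 2ps = -121 + 6.5ps, so ps = 52.
Buyers pay pb = 52 − 17 = 35; q' = -121 + 6.5·52 = 217.
Buyers' price falls by p* − pb = 48 − 35 = 13; sellers' price rises by ps − p* = 52 − 48 = 4.
So producers capture 4/17 = 4/17 of each unit of subsidy.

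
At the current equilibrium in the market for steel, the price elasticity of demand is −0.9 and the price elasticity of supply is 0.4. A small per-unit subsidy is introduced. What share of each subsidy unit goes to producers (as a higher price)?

Producer share = 9/13

For a small subsidy around the equilibrium, the benefit split depends on the relative slopes, which at a point are proportional to the elasticities.
Buyer share = εs/(εs + |εd|) = 0.4/(0.4 + 0.9) = 4/13; seller share = |εd|/(εs + |εd|) = 9/13.
So producers capture 9/13 of the subsidy.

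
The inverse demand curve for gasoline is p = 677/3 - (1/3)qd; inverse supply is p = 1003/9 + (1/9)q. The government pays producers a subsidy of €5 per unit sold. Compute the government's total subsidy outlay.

Pre-subsidy: 677/3 - (1/3)q = 1003/9 + (1/9)q gives q* = 257 and p* = 140.
With the subsidy, sellers receive ps = pb + 5 for each unit, where pb is the price buyers pay.
On the curves, pb = 677/3 - (1/3)q and ps = 1003/9 + (1/9)q; the wedge ps − pb = 5 gives 1003/9 + (1/9)q − (677/3 - (1/3)q) = 5, so q' = 268.25.
Then pb = 677/3 − (1/3)·268.25 = 136.25 and ps = 1003/9 + (1/9)·268.25 = 141.25.
Government outlay = subsidy × quantity = 5 × 268.25 = 1341.25.

Government cost = €1341.25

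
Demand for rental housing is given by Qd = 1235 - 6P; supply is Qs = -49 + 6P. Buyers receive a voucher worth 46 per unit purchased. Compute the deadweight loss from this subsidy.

Deadweight loss = 3174

Pre-subsidy: 1235 - 6P = -49 + 6P gives P* = 107, Q* = 593.
With the rebate, buyers effectively pay Pb = Ps − 46, where Ps is the price sellers receive.
Demand in terms of Ps becomes Qd = 1235 − 6(Ps − 46) = 1511 - 6Ps. Setting this equal to supply: 1511 - 6Ps = -49 + 6Ps, so Ps = 130.
Buyers pay Pb = 130 − 46 = 84; Q' = -49 + 6·130 = 731.
The subsidy expands output by 731 − 593 = 138 past the efficient level; on those units the gap between marginal cost and willingness to pay runs from 0 up to 46.
DWL = ½ × 46 × 138 = 3174.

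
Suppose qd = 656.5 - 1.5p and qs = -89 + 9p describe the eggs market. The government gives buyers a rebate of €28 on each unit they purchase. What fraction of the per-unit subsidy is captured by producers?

Producer share = 1/7

Pre-subsidy: 656.5 - 1.5p = -89 + 9p gives p* = 71, q* = 550.
With the rebate, buyers effectively pay pb = ps − 28, where ps is the price sellers receive.
Demand in terms of ps becomes qd = 656.5 − 1.5(ps − 28) = 698.5 - 1.5ps. Setting this equal to supply: 698.5 - 1.5ps = -89 + 9ps, so ps = 75.
Buyers pay pb = 75 − 28 = 47; q' = -89 + 9·75 = 586.
Buyers' price falls by p* − pb = 71 − 47 = 24; sellers' price rises by ps − p* = 75 − 71 = 4.
So producers capture 4/28 = 1/7 of each unit of subsidy.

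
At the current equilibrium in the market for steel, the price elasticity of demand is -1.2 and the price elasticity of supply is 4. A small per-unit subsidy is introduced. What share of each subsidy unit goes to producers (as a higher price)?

Producer share = 3/13

For a small subsidy around the equilibrium, the benefit split depends on the relative slopes, which at a point are proportional to the elasticities.
Buyer share = εs/(εs + |εd|) = 4/(4 + 1.2) = 10/13; seller share = |εd|/(εs + |εd|) = 3/13.
So producers capture 3/13 of the subsidy.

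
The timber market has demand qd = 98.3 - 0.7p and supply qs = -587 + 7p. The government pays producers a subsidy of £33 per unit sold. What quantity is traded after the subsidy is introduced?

q' = 57

Pre-subsidy: 98.3 - 0.7p = -587 + 7p gives p* = 89, q* = 36.
With the subsidy, sellers receive ps = pb + 33 for each unit, where pb is the price buyers pay.
Supply in terms of pb becomes qs = -587 + 7(pb + 33) = -356 + 7pb. Setting this equal to demand: 98.3 - 0.7pb = -356 + 7pb, so pb = 59.
Sellers receive ps = 59 + 33 = 92; q' = 98.3 − 0.7·59 = 57.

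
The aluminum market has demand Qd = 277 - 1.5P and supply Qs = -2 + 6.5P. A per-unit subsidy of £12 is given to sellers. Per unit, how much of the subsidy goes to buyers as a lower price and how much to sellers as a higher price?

Pre-subsidy: 277 - 1.5P = -2 + 6.5P gives P* = 34.875, Q* = 224.6875.
With the subsidy, sellers receive Ps = Pb + 12 for each unit, where Pb is the price buyers pay.
Supply in terms of Pb becomes Qs = -2 + 6.5(Pb + 12) = 76 + 6.5Pb. Setting this equal to demand: 277 - 1.5Pb = 76 + 6.5Pb, so Pb = 25.125.
Sellers receive Ps = 25.125 + 12 = 37.125; Q' = 277 − 1.5·25.125 = 239.3125.
Buyers' price falls by P* − Pb = 34.875 − 25.125 = 9.75; sellers' price rises by Ps − P* = 37.125 − 34.875 = 2.25.

Buyers gain £9.75 per unit; sellers gain £2.25 per unit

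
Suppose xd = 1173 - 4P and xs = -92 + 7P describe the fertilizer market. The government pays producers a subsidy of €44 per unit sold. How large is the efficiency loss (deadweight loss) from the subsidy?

Pre-subsidy: 1173 - 4P = -92 + 7P gives P* = 115, x* = 713.
With the subsidy, sellers receive Ps = Pb + 44 for each unit, where Pb is the price buyers pay.
Supply in terms of Pb becomes xs = -92 + 7(Pb + 44) = 216 + 7Pb. Setting this equal to demand: 1173 - 4Pb = 216 + 7Pb, so Pb = 87.
Sellers receive Ps = 87 + 44 = 131; x' = 1173 − 4·87 = 825.
The subsidy expands output by 825 − 713 = 112 past the efficient level; on those units the gap between marginal cost and willingness to pay runs from 0 up to 44.
DWL = ½ × 44 × 112 = 2464.

Deadweight loss = €2464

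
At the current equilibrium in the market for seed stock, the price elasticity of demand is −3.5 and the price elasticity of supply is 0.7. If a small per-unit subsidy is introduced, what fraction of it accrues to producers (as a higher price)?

For a small subsidy around the equilibrium, the benefit split depends on the relative slopes, which at a point are proportional to the elasticities.
Buyer share = εs/(εs + |εd|) = 0.7/(0.7 + 3.5) = 1/6; seller share = |εd|/(εs + |εd|) = 5/6.
So producers capture 5/6 of the subsidy.

Producer share = 5/6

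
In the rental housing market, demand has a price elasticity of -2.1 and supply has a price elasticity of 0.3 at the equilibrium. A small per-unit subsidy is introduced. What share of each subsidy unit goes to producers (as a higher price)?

For a small subsidy around the equilibrium, the benefit split depends on the relative slopes, which at a point are proportional to the elasticities.
Buyer share = εs/(εs + |εd|) = 0.3/(0.3 + 2.1) = 0.125; seller share = |εd|/(εs + |εd|) = 0.875.
So producers capture 0.875 of the subsidy.

Producer share = 0.875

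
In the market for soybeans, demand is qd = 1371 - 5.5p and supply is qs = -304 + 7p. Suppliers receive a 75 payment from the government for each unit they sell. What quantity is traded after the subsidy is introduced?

q' = 865

Pre-subsidy: 1371 - 5.5p = -304 + 7p gives p* = 134, q* = 634.
With the subsidy, sellers receive ps = pb + 75 for each unit, where pb is the price buyers pay.
Supply in terms of pb becomes qs = -304 + 7(pb + 75) = 221 + 7pb. Setting this equal to demand: 1371 - 5.5pb = 221 + 7pb, so pb = 92.
Sellers receive ps = 92 + 75 = 167; q' = 1371 − 5.5·92 = 865.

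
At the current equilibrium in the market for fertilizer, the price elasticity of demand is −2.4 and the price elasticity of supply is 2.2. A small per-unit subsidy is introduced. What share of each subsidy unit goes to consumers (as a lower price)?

For a small subsidy around the equilibrium, the benefit split depends on the relative slopes, which at a point are proportional to the elasticities.
Buyer share = εs/(εs + |εd|) = 2.2/(2.2 + 2.4) = 11/23; seller share = |εd|/(εs + |εd|) = 12/23.

Consumer share = 11/23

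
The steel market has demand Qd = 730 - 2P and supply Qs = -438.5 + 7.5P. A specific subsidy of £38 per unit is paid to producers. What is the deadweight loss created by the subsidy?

Deadweight loss = £1140

Pre-subsidy: 730 - 2P = -438.5 + 7.5P gives P* = 123, Q* = 484.
With the subsidy, sellers receive Ps = Pb + 38 for each unit, where Pb is the price buyers pay.
Supply in terms of Pb becomes Qs = -438.5 + 7.5(Pb + 38) = -153.5 + 7.5Pb. Setting this equal to demand: 730 - 2Pb = -153.5 + 7.5Pb, so Pb = 93.
Sellers receive Ps = 93 + 38 = 131; Q' = 730 − 2·93 = 544.
The subsidy expands output by 544 − 484 = 60 past the efficient level; on those units the gap between marginal cost and willingness to pay runs from 0 up to 38.
DWL = ½ × 38 × 60 = 1140.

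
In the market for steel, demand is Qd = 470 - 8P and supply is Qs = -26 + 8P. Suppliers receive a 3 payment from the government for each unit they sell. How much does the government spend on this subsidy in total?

Government cost = 702

Pre-subsidy: 470 - 8P = -26 + 8P gives P* = 31, Q* = 222.
With the subsidy, sellers receive Ps = Pb + 3 for each unit, where Pb is the price buyers pay.
Supply in terms of Pb becomes Qs = -26 + 8(Pb + 3) = -2 + 8Pb. Setting this equal to demand: 470 - 8Pb = -2 + 8Pb, so Pb = 29.5.
Sellers receive Ps = 29.5 + 3 = 32.5; Q' = 470 − 8·29.5 = 234.
Government outlay = subsidy × quantity = 3 × 234 = 702.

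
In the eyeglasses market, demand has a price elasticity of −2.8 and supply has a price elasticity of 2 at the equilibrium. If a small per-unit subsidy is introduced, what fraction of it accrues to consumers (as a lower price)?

Consumer share = 5/12

For a small subsidy around the equilibrium, the benefit split depends on the relative slopes, which at a point are proportional to the elasticities.
Buyer share = εs/(εs + |εd|) = 2/(2 + 2.8) = 5/12; seller share = |εd|/(εs + |εd|) = 7/12.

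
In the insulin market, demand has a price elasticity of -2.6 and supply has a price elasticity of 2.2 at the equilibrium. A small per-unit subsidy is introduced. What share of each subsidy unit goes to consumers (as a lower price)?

For a small subsidy around the equilibrium, the benefit split depends on the relative slopes, which at a point are proportional to the elasticities.
Buyer share = εs/(εs + |εd|) = 2.2/(2.2 + 2.6) = 11/24; seller share = |εd|/(εs + |εd|) = 13/24.

Consumer share = 11/24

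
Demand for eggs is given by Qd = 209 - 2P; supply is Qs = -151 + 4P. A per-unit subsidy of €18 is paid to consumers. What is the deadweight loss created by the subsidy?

Pre-subsidy: 209 - 2P = -151 + 4P gives P* = 60, Q* = 89.
With the rebate, buyers effectively pay Pb = Ps − 18, where Ps is the price sellers receive.
Demand in terms of Ps becomes Qd = 209 − 2(Ps − 18) = 245 - 2Ps. Setting this equal to supply: 245 - 2Ps = -151 + 4Ps, so Ps = 66.
Buyers pay Pb = 66 − 18 = 48; Q' = -151 + 4·66 = 113.
The subsidy expands output by 113 − 89 = 24 past the efficient level; on those units the gap between marginal cost and willingness to pay runs from 0 up to 18.
DWL = ½ × 18 × 24 = 216.

Deadweight loss = €216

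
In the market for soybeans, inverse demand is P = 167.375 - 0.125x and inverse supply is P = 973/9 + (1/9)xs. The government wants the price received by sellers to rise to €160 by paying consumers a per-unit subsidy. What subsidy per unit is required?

At a seller price of 160, quantity supplied is -973 + 9·160 = 467.
Buyers absorb 467 only when they pay Pb = 167.375 − 0.125·467 = 109.
s = Ps − Pb = 160 − 109 = 51.

Required subsidy s = €51 per unit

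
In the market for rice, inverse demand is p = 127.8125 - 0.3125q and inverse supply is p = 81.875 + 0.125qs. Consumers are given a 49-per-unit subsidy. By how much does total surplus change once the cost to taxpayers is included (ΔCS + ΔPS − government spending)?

Net change in total surplus = -2744

Pre-subsidy: 127.8125 - 0.3125q = 81.875 + 0.125q gives q* = 105 and p* = 95.
With the rebate, buyers effectively pay pb = ps − 49, where ps is the price sellers receive.
On the curves, pb = 127.8125 - 0.3125q and ps = 81.875 + 0.125q; the wedge ps − pb = 49 gives 81.875 + 0.125q − (127.8125 - 0.3125q) = 49, so q' = 217.
Then pb = 127.8125 − 0.3125·217 = 60 and ps = 81.875 + 0.125·217 = 109.
ΔCS = ½(105 + 217)(95 − 60) = 5635; ΔPS = ½(105 + 217)(109 − 95) = 2254.
Government spending = 49 × 217 = 10633.
Net change = 5635 + 2254 − 10633 = -2744. The loss equals the DWL triangle ½·49·112.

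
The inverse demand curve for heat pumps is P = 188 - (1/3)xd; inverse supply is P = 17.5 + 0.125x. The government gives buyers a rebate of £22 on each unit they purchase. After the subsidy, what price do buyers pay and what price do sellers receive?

Buyers pay £48; sellers receive £70

Pre-subsidy: 188 - (1/3)x = 17.5 + 0.125x gives x* = 372 and P* = 64.
With the rebate, buyers effectively pay Pb = Ps − 22, where Ps is the price sellers receive.
On the curves, Pb = 188 - (1/3)x and Ps = 17.5 + 0.125x; the wedge Ps − Pb = 22 gives 17.5 + 0.125x − (188 - (1/3)x) = 22, so x' = 420.
Then Pb = 188 − (1/3)·420 = 48 and Ps = 17.5 + 0.125·420 = 70.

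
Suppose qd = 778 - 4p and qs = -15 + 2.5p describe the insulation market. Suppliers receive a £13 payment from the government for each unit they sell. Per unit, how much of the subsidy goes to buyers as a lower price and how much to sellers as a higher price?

Pre-subsidy: 778 - 4p = -15 + 2.5p gives p* = 122, q* = 290.
With the subsidy, sellers receive ps = pb + 13 for each unit, where pb is the price buyers pay.
Supply in terms of pb becomes qs = -15 + 2.5(pb + 13) = 17.5 + 2.5pb. Setting this equal to demand: 778 - 4pb = 17.5 + 2.5pb, so pb = 117.
Sellers receive ps = 117 + 13 = 130; q' = 778 − 4·117 = 310.
Buyers' price falls by p* − pb = 122 − 117 = 5; sellers' price rises by ps − p* = 130 − 122 = 8.

Buyers gain £5 per unit; sellers gain £8 per unit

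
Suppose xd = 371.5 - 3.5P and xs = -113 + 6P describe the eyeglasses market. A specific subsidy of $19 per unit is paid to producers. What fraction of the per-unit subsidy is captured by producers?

Pre-subsidy: 371.5 - 3.5P = -113 + 6P gives P* = 51, x* = 193.
With the subsidy, sellers receive Ps = Pb + 19 for each unit, where Pb is the price buyers pay.
Supply in terms of Pb becomes xs = -113 + 6(Pb + 19) = 1 + 6Pb. Setting this equal to demand: 371.5 - 3.5Pb = 1 + 6Pb, so Pb = 39.
Sellers receive Ps = 39 + 19 = 58; x' = 371.5 − 3.5·39 = 235.
Buyers' price falls by P* − Pb = 51 − 39 = 12; sellers' price rises by Ps − P* = 58 − 51 = 7.
So producers capture 7/19 = 7/19 of each unit of subsidy.

Producer share = 7/19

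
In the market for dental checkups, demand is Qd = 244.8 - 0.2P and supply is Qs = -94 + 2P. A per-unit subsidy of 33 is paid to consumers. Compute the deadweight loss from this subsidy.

Deadweight loss = 99

Pre-subsidy: 244.8 - 0.2P = -94 + 2P gives P* = 154, Q* = 214.
With the rebate, buyers effectively pay Pb = Ps − 33, where Ps is the price sellers receive.
Demand in terms of Ps becomes Qd = 244.8 − 0.2(Ps − 33) = 251.4 - 0.2Ps. Setting this equal to supply: 251.4 - 0.2Ps = -94 + 2Ps, so Ps = 157.
Buyers pay Pb = 157 − 33 = 124; Q' = -94 + 2·157 = 220.
The subsidy expands output by 220 − 214 = 6 past the efficient level; on those units the gap between marginal cost and willingness to pay runs from 0 up to 33.
DWL = ½ × 33 × 6 = 99.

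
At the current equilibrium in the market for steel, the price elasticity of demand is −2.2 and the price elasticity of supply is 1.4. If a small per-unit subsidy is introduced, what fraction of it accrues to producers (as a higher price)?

Producer share = 11/18

For a small subsidy around the equilibrium, the benefit split depends on the relative slopes, which at a point are proportional to the elasticities.
Buyer share = εs/(εs + |εd|) = 1.4/(1.4 + 2.2) = 7/18; seller share = |εd|/(εs + |εd|) = 11/18.
So producers capture 11/18 of the subsidy.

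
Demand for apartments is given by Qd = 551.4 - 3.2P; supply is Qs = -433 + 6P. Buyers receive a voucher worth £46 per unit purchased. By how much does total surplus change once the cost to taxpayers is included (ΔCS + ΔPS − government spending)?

Pre-subsidy: 551.4 - 3.2P = -433 + 6P gives P* = 107, Q* = 209.
With the rebate, buyers effectively pay Pb = Ps − 46, where Ps is the price sellers receive.
Demand in terms of Ps becomes Qd = 551.4 − 3.2(Ps − 46) = 698.6 - 3.2Ps. Setting this equal to supply: 698.6 - 3.2Ps = -433 + 6Ps, so Ps = 123.
Buyers pay Pb = 123 − 46 = 77; Q' = -433 + 6·123 = 305.
ΔCS = ½(209 + 305)(107 − 77) = 7710; ΔPS = ½(209 + 305)(123 − 107) = 4112.
Government spending = 46 × 305 = 14030.
Net change = 7710 + 4112 − 14030 = -2208. The loss equals the DWL triangle ½·46·96.

Net change in total surplus = -£2208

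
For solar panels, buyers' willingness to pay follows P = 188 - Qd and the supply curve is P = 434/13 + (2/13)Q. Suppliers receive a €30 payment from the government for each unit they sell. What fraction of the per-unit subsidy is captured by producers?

Pre-subsidy: 188 - Q = 434/13 + (2/13)Q gives Q* = 134 and P* = 54.
With the subsidy, sellers receive Ps = Pb + 30 for each unit, where Pb is the price buyers pay.
On the curves, Pb = 188 - Q and Ps = 434/13 + (2/13)Q; the wedge Ps − Pb = 30 gives 434/13 + (2/13)Q − (188 - Q) = 30, so Q' = 160.
Then Pb = 188 − 1·160 = 28 and Ps = 434/13 + (2/13)·160 = 58.
Buyers' price falls by P* − Pb = 54 − 28 = 26; sellers' price rises by Ps − P* = 58 − 54 = 4.
So producers capture 4/30 = 2/15 of each unit of subsidy.

Producer share = 2/15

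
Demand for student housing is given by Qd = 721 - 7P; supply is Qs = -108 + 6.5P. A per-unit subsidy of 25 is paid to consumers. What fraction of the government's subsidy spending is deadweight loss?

Pre-subsidy: 721 - 7P = -108 + 6.5P gives P* = 1658/27, Q* = 7861/27.
With the rebate, buyers effectively pay Pb = Ps − 25, where Ps is the price sellers receive.
Demand in terms of Ps becomes Qd = 721 − 7(Ps − 25) = 896 - 7Ps. Setting this equal to supply: 896 - 7Ps = -108 + 6.5Ps, so Ps = 2008/27.
Buyers pay Pb = 2008/27 − 25 = 1333/27; Q' = -108 + 6.5·(2008/27) = 10136/27.
ΔCS = ½(7861/27 + 10136/27)(1658/27 − 1333/27) = 1949675/486; ΔPS = ½(7861/27 + 10136/27)(2008/27 − 1658/27) = 1049825/243.
Government spending = 25 × 10136/27 = 253400/27.
DWL = ½ × 25 × (10136/27 − 7861/27) = 56875/54; fraction = (56875/54) / (253400/27) = 325/2896.

DWL / government spending = 325/2896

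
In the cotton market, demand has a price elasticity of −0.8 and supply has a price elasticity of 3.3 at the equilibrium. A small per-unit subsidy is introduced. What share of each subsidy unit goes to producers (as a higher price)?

For a small subsidy around the equilibrium, the benefit split depends on the relative slopes, which at a point are proportional to the elasticities.
Buyer share = εs/(εs + |εd|) = 3.3/(3.3 + 0.8) = 33/41; seller share = |εd|/(εs + |εd|) = 8/41.
So producers capture 8/41 of the subsidy.

Producer share = 8/41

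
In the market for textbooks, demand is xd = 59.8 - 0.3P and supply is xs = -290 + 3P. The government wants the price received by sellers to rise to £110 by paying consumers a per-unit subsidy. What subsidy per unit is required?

Required subsidy s = £44 per unit

At a seller price of 110, quantity supplied is -290 + 3·110 = 40.
Buyers absorb 40 only when they pay Pb with 59.8 − 0.3·Pb = 40, i.e. Pb = 66.
s = Ps − Pb = 110 − 66 = 44.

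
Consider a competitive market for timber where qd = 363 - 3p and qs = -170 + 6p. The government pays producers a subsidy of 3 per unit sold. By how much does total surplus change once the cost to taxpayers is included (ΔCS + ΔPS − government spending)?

Net change in total surplus = -9

Pre-subsidy: 363 - 3p = -170 + 6p gives p* = 533/9, q* = 556/3.
With the subsidy, sellers receive ps = pb + 3 for each unit, where pb is the price buyers pay.
Supply in terms of pb becomes qs = -170 + 6(pb + 3) = -152 + 6pb. Setting this equal to demand: 363 - 3pb = -152 + 6pb, so pb = 515/9.
Sellers receive ps = 515/9 + 3 = 542/9; q' = 363 − 3·(515/9) = 574/3.
ΔCS = ½(556/3 + 574/3)(533/9 − 515/9) = 1130/3; ΔPS = ½(556/3 + 574/3)(542/9 − 533/9) = 565/3.
Government spending = 3 × 574/3 = 574.
Net change = 1130/3 + 565/3 − 574 = -9. The loss equals the DWL triangle ½·3·6.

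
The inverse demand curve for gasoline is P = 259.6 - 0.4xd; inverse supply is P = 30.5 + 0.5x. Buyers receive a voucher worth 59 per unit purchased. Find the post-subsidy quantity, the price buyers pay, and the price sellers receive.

Pre-subsidy: 259.6 - 0.4x = 30.5 + 0.5x gives x* = 2291/9 and P* = 1420/9.
With the rebate, buyers effectively pay Pb = Ps − 59, where Ps is the price sellers receive.
On the curves, Pb = 259.6 - 0.4x and Ps = 30.5 + 0.5x; the wedge Ps − Pb = 59 gives 30.5 + 0.5x − (259.6 - 0.4x) = 59, so x' = 2881/9.
Then Pb = 259.6 − 0.4·(2881/9) = 1184/9 and Ps = 30.5 + 0.5·(2881/9) = 1715/9.

x' = 2881/9; buyers pay 1184/9; sellers receive 1715/9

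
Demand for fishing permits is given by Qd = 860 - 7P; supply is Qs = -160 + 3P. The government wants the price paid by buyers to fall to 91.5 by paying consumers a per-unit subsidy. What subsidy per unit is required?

Required subsidy s = 35 per unit

At a buyer price of 91.5, quantity demanded is 860 − 7·91.5 = 219.5.
Sellers supply 219.5 only when they receive Ps with -160 + 3·Ps = 219.5, i.e. Ps = 126.5.
s = Ps − Pb = 126.5 − 91.5 = 35.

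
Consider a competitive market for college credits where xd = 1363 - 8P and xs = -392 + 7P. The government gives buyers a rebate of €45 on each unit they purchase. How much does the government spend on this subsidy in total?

Government cost = €26775

Pre-subsidy: 1363 - 8P = -392 + 7P gives P* = 117, x* = 427.
With the rebate, buyers effectively pay Pb = Ps − 45, where Ps is the price sellers receive.
Demand in terms of Ps becomes xd = 1363 − 8(Ps − 45) = 1723 - 8Ps. Setting this equal to supply: 1723 - 8Ps = -392 + 7Ps, so Ps = 141.
Buyers pay Pb = 141 − 45 = 96; x' = -392 + 7·141 = 595.
Government outlay = subsidy × quantity = 45 × 595 = 26775.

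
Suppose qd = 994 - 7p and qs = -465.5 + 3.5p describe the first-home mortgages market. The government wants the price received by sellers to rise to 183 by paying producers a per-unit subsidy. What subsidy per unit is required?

At a seller price of 183, quantity supplied is -465.5 + 3.5·183 = 175.
Buyers absorb 175 only when they pay pb with 994 − 7·pb = 175, i.e. pb = 117.
s = ps − pb = 183 − 117 = 66.

Required subsidy s = 66 per unit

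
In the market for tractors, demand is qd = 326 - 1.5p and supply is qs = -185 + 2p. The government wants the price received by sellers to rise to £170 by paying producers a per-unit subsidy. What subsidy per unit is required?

Required subsidy s = £56 per unit

At a seller price of 170, quantity supplied is -185 + 2·170 = 155.
Buyers absorb 155 only when they pay pb with 326 − 1.5·pb = 155, i.e. pb = 114.
s = ps − pb = 170 − 114 = 56.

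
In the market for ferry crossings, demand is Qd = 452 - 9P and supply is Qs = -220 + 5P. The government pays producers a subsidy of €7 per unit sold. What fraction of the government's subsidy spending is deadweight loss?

DWL / government spending = 9/34

Pre-subsidy: 452 - 9P = -220 + 5P gives P* = 48, Q* = 20.
With the subsidy, sellers receive Ps = Pb + 7 for each unit, where Pb is the price buyers pay.
Supply in terms of Pb becomes Qs = -220 + 5(Pb + 7) = -185 + 5Pb. Setting this equal to demand: 452 - 9Pb = -185 + 5Pb, so Pb = 45.5.
Sellers receive Ps = 45.5 + 7 = 52.5; Q' = 452 − 9·45.5 = 42.5.
ΔCS = ½(20 + 42.5)(48 − 45.5) = 78.125; ΔPS = ½(20 + 42.5)(52.5 − 48) = 140.625.
Government spending = 7 × 42.5 = 297.5.
DWL = ½ × 7 × (42.5 − 20) = 78.75; fraction = 78.75 / 297.5 = 9/34.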